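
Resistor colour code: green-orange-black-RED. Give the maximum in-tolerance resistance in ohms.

Green → 5 (first significant figure)
Orange → 3 (second significant figure)
Black → ×1 multiplier
Red → ±2% tolerance
53 × 1 = 53 Ω
Maximum = 53 × (1 + 2/100) = 54.06 Ω.

54.06 Ω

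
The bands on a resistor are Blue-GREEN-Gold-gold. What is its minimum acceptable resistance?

6.175 Ω

Blue → 6 (first significant figure)
Green → 5 (second significant figure)
Gold → ×0.1 multiplier
Gold → ±5% tolerance
65 × 0.1 = 6.5 Ω
Minimum = 6.5 × (1 − 5/100) = 6.175 Ω.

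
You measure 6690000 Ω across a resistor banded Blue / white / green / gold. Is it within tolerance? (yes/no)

Blue → 6 (first significant figure)
White → 9 (second significant figure)
Green → ×10^5 multiplier
Gold → ±5% tolerance
69 × 100000 = 6900000 Ω
Allowed range: 6555000 Ω to 7245000 Ω.
6690000 Ω lies inside that range.

yes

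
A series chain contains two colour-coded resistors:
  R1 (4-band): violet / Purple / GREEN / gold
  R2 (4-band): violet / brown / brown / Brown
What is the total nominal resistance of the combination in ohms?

R1: violet, violet → 77; green ×10^5 → 7700000 Ω.
R2: violet, brown → 71; brown ×10 → 710 Ω.
Series: 7700000 + 710 = 7700710 Ω.

7700710 Ω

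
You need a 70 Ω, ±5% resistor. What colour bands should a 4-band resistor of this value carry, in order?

70 Ω = 70 × 10^0.
7 → violet
0 → black
Multiplier 10^0 → black.
±5% tolerance → gold.

violet, black, black, gold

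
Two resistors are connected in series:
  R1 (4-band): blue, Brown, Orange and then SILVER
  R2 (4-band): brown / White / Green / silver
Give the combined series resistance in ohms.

R1: blue, brown → 61; orange ×10^3 → 61000 Ω.
R2: brown, white → 19; green ×10^5 → 1900000 Ω.
Series: 61000 + 1900000 = 1961000 Ω.

1961000 Ω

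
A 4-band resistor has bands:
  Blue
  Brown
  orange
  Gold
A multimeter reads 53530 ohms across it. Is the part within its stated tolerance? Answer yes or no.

no

Blue → 6 (first significant figure)
Brown → 1 (second significant figure)
Orange → ×10^3 multiplier
Gold → ±5% tolerance
61 × 1000 = 61000 Ω
Allowed range: 57950 Ω to 64050 Ω.
53530 ohms lies outside that range.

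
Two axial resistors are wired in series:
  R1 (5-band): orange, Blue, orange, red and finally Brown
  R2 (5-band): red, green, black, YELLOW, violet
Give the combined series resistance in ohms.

R1: orange, blue, orange → 363; red ×10^2 → 36300 Ω.
R2: red, green, black → 250; yellow ×10^4 → 2500000 Ω.
Series: 36300 + 2500000 = 2536300 Ω.

2536300 Ω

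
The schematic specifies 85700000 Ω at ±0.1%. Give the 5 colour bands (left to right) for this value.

85700000 Ω = 857 × 10^5.
8 → grey
5 → green
7 → violet
Multiplier 10^5 → green.
±0.1% tolerance → violet.

grey, green, violet, green, violet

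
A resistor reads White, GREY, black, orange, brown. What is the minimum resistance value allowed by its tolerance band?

White → 9 (first significant figure)
Grey → 8 (second significant figure)
Black → 0 (third significant figure)
Orange → ×10^3 multiplier
Brown → ±1% tolerance
980 × 1000 = 980000 Ω
Minimum = 980000 × (1 − 1/100) = 970200 Ω.

970200 Ω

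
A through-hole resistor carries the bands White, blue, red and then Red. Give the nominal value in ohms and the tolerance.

White → 9 (first significant figure)
Blue → 6 (second significant figure)
Red → ×10^2 multiplier
Red → ±2% tolerance
96 × 100 = 9600 Ω

9600 Ω ±2%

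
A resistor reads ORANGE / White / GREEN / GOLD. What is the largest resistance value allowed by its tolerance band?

4095000 Ω

Orange → 3 (first significant figure)
White → 9 (second significant figure)
Green → ×10^5 multiplier
Gold → ±5% tolerance
39 × 100000 = 3900000 Ω
Largest = 3900000 × (1 + 5/100) = 4095000 Ω.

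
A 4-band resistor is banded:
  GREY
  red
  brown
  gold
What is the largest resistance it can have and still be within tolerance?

Grey → 8 (first significant figure)
Red → 2 (second significant figure)
Brown → ×10 multiplier
Gold → ±5% tolerance
82 × 10 = 820 Ω
Largest = 820 × (1 + 5/100) = 861 Ω.

861 Ω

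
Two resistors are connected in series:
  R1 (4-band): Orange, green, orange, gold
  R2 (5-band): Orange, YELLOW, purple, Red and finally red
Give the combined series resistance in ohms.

R1: orange, green → 35; orange ×10^3 → 35000 Ω.
R2: orange, yellow, violet → 347; red ×10^2 → 34700 Ω.
Series: 35000 + 34700 = 69700 Ω.

69700 Ω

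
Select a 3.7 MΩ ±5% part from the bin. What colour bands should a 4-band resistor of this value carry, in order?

orange, violet, green, gold

3700000 Ω = 37 × 10^5.
3 → orange
7 → violet
Multiplier 10^5 → green.
±5% tolerance → gold.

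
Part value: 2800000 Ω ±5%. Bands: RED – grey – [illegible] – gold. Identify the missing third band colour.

2800000 Ω = 28 × 10^5.
The third band is the multiplier, 10^5, which is green.

green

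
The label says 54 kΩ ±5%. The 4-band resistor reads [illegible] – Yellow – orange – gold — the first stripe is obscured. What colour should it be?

54000 Ω = 54 × 10^3.
The first band gives digit 5 of the significand, and 5 is green.

green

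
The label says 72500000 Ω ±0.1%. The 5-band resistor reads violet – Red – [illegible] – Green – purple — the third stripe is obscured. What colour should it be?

72500000 Ω = 725 × 10^5.
The third band gives digit 5 of the significand, and 5 is green.

green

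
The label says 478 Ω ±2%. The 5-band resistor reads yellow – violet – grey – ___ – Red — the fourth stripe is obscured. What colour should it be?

478 Ω = 478 × 10^0.
The fourth band is the multiplier, 10^0, which is black.

black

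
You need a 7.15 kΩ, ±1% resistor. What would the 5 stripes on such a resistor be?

violet, brown, green, brown, brown

7150 Ω = 715 × 10^1.
7 → violet
1 → brown
5 → green
Multiplier 10^1 → brown.
±1% tolerance → brown.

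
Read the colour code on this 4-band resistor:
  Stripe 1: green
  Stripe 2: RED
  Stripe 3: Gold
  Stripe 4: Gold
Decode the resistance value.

Green → 5 (first significant figure)
Red → 2 (second significant figure)
Gold → ×0.1 multiplier
52 × 0.1 = 5.2 Ω

5.2 Ω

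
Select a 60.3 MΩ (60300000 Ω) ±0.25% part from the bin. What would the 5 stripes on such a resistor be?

60300000 Ω = 603 × 10^5.
6 → blue
0 → black
3 → orange
Multiplier 10^5 → green.
±0.25% tolerance → blue.

blue, black, orange, green, blue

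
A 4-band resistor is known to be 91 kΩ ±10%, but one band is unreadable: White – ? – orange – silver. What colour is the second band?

brown

91000 Ω = 91 × 10^3.
The second band gives digit 1 of the significand, and 1 is brown.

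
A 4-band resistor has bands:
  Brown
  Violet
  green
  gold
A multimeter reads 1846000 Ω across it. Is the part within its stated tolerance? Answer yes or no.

no

Brown → 1 (first significant figure)
Violet → 7 (second significant figure)
Green → ×10^5 multiplier
Gold → ±5% tolerance
17 × 100000 = 1700000 Ω
Allowed range: 1615000 Ω to 1785000 Ω.
1846000 Ω lies outside that range.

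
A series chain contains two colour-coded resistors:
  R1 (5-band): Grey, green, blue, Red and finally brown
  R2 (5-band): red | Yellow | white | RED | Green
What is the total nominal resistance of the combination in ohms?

R1: grey, green, blue → 856; red ×10^2 → 85600 Ω.
R2: red, yellow, white → 249; red ×10^2 → 24900 Ω.
Series: 85600 + 24900 = 110500 Ω.

110500 Ω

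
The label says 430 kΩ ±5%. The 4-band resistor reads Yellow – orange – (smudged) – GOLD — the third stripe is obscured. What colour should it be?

430000 Ω = 43 × 10^4.
The third band is the multiplier, 10^4, which is yellow.

yellow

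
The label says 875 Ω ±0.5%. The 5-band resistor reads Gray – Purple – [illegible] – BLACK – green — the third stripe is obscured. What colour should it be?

green

875 Ω = 875 × 10^0.
The third band gives digit 5 of the significand, and 5 is green.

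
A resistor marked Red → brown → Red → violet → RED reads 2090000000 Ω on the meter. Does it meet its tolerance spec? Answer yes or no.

yes

Red → 2 (first significant figure)
Brown → 1 (second significant figure)
Red → 2 (third significant figure)
Violet → ×10^7 multiplier
Red → ±2% tolerance
212 × 10000000 = 2120000000 Ω
Allowed range: 2077600000 Ω to 2162400000 Ω.
2090000000 Ω lies inside that range.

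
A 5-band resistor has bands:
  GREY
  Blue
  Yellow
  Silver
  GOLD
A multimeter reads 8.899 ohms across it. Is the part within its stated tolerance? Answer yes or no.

yes

Grey → 8 (first significant figure)
Blue → 6 (second significant figure)
Yellow → 4 (third significant figure)
Silver → ×0.01 multiplier
Gold → ±5% tolerance
864 × 0.01 = 8.64 Ω
Allowed range: 8.208 Ω to 9.072 Ω.
8.899 ohms lies inside that range.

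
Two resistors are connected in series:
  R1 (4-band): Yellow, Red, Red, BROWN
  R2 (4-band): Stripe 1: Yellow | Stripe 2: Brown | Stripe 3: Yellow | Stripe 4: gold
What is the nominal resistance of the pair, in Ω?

414200 Ω

R1: yellow, red → 42; red ×10^2 → 4200 Ω.
R2: yellow, brown → 41; yellow ×10^4 → 410000 Ω.
Series: 4200 + 410000 = 414200 Ω.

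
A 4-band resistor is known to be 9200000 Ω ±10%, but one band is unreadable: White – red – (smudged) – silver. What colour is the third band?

green

9200000 Ω = 92 × 10^5.
The third band is the multiplier, 10^5, which is green.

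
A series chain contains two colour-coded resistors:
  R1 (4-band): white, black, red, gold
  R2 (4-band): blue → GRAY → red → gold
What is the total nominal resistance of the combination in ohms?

15800 Ω

R1: white, black → 90; red ×10^2 → 9000 Ω.
R2: blue, grey → 68; red ×10^2 → 6800 Ω.
Series: 9000 + 6800 = 15800 Ω.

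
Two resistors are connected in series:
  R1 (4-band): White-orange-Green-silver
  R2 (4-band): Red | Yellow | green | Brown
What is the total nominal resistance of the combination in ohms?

R1: white, orange → 93; green ×10^5 → 9300000 Ω.
R2: red, yellow → 24; green ×10^5 → 2400000 Ω.
Series: 9300000 + 2400000 = 11700000 Ω.

11700000 Ω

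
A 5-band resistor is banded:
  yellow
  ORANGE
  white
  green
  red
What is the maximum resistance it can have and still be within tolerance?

44778000 Ω

Yellow → 4 (first significant figure)
Orange → 3 (second significant figure)
White → 9 (third significant figure)
Green → ×10^5 multiplier
Red → ±2% tolerance
439 × 100000 = 43900000 Ω
Maximum = 43900000 × (1 + 2/100) = 44778000 Ω.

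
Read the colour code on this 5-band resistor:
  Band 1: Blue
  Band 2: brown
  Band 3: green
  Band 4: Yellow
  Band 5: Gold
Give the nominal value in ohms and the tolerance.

Blue → 6 (first significant figure)
Brown → 1 (second significant figure)
Green → 5 (third significant figure)
Yellow → ×10^4 multiplier
Gold → ±5% tolerance
615 × 10000 = 6150000 Ω

6150000 Ω ±5%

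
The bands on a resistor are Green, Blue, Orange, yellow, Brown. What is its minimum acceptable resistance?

Green → 5 (first significant figure)
Blue → 6 (second significant figure)
Orange → 3 (third significant figure)
Yellow → ×10^4 multiplier
Brown → ±1% tolerance
563 × 10000 = 5630000 Ω
Minimum = 5630000 × (1 − 1/100) = 5573700 Ω.

5573700 Ω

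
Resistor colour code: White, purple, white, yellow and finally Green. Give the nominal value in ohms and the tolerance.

9790000 Ω ±0.5%

White → 9 (first significant figure)
Violet → 7 (second significant figure)
White → 9 (third significant figure)
Yellow → ×10^4 multiplier
Green → ±0.5% tolerance
979 × 10000 = 9790000 Ω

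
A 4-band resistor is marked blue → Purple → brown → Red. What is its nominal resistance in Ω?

Blue → 6 (first significant figure)
Violet → 7 (second significant figure)
Brown → ×10 multiplier
67 × 10 = 670 Ω

670 Ω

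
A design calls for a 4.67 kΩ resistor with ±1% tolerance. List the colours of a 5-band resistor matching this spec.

4670 Ω = 467 × 10^1.
4 → yellow
6 → blue
7 → violet
Multiplier 10^1 → brown.
±1% tolerance → brown.

yellow, blue, violet, brown, brown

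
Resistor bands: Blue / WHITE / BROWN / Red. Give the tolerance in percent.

±2%

The last band, red, is the tolerance band.
Red corresponds to ±2%.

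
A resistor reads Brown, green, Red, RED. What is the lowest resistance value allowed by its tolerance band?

Brown → 1 (first significant figure)
Green → 5 (second significant figure)
Red → ×10^2 multiplier
Red → ±2% tolerance
15 × 100 = 1500 Ω
Lowest = 1500 × (1 − 2/100) = 1470 Ω.

1470 Ω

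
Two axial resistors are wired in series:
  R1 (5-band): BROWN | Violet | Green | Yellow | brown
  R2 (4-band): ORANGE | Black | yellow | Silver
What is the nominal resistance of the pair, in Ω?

2050000 Ω

R1: brown, violet, green → 175; yellow ×10^4 → 1750000 Ω.
R2: orange, black → 30; yellow ×10^4 → 300000 Ω.
Series: 1750000 + 300000 = 2050000 Ω.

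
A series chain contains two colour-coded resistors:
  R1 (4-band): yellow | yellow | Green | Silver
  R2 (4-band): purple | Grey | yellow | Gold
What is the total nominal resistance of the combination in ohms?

R1: yellow, yellow → 44; green ×10^5 → 4400000 Ω.
R2: violet, grey → 78; yellow ×10^4 → 780000 Ω.
Series: 4400000 + 780000 = 5180000 Ω.

5180000 Ω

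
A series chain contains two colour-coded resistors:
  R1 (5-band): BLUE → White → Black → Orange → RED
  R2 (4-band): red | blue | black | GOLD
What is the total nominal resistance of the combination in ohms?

690026 Ω

R1: blue, white, black → 690; orange ×10^3 → 690000 Ω.
R2: red, blue → 26; black ×1 → 26 Ω.
Series: 690000 + 26 = 690026 Ω.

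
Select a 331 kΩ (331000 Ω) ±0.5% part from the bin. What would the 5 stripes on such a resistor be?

331000 Ω = 331 × 10^3.
3 → orange
3 → orange
1 → brown
Multiplier 10^3 → orange.
±0.5% tolerance → green.

orange, orange, brown, orange, green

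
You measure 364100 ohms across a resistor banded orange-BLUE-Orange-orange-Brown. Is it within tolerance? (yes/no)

yes

Orange → 3 (first significant figure)
Blue → 6 (second significant figure)
Orange → 3 (third significant figure)
Orange → ×10^3 multiplier
Brown → ±1% tolerance
363 × 1000 = 363000 Ω
Allowed range: 359370 Ω to 366630 Ω.
364100 ohms lies inside that range.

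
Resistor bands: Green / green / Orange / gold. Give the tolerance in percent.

The last band, gold, is the tolerance band.
Gold corresponds to ±5%.

±5%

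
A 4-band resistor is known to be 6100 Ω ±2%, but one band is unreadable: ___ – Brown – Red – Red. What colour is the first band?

6100 Ω = 61 × 10^2.
The first band gives digit 6 of the significand, and 6 is blue.

blue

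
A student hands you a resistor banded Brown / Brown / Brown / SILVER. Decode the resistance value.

110 Ω

Brown → 1 (first significant figure)
Brown → 1 (second significant figure)
Brown → ×10 multiplier
11 × 10 = 110 Ω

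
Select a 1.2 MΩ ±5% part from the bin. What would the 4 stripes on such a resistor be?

1200000 Ω = 12 × 10^5.
1 → brown
2 → red
Multiplier 10^5 → green.
±5% tolerance → gold.

brown, red, green, gold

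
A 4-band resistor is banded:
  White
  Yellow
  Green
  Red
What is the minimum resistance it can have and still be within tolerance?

9212000 Ω

White → 9 (first significant figure)
Yellow → 4 (second significant figure)
Green → ×10^5 multiplier
Red → ±2% tolerance
94 × 100000 = 9400000 Ω
Minimum = 9400000 × (1 − 2/100) = 9212000 Ω.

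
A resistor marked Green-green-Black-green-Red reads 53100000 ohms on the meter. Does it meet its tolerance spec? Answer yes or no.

Green → 5 (first significant figure)
Green → 5 (second significant figure)
Black → 0 (third significant figure)
Green → ×10^5 multiplier
Red → ±2% tolerance
550 × 100000 = 55000000 Ω
Allowed range: 53900000 Ω to 56100000 Ω.
53100000 ohms lies outside that range.

no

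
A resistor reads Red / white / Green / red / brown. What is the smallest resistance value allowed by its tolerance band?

29205 Ω

Red → 2 (first significant figure)
White → 9 (second significant figure)
Green → 5 (third significant figure)
Red → ×10^2 multiplier
Brown → ±1% tolerance
295 × 100 = 29500 Ω
Smallest = 29500 × (1 − 1/100) = 29205 Ω.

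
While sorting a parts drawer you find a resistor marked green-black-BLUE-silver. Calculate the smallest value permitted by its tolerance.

Green → 5 (first significant figure)
Black → 0 (second significant figure)
Blue → ×10^6 multiplier
Silver → ±10% tolerance
50 × 1000000 = 50000000 Ω
Smallest = 50000000 × (1 − 10/100) = 45000000 Ω.

45000000 Ω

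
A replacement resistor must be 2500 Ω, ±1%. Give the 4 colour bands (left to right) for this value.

red, green, red, brown

2500 Ω = 25 × 10^2.
2 → red
5 → green
Multiplier 10^2 → red.
±1% tolerance → brown.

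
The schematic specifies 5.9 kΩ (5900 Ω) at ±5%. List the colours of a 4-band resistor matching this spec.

5900 Ω = 59 × 10^2.
5 → green
9 → white
Multiplier 10^2 → red.
±5% tolerance → gold.

green, white, red, gold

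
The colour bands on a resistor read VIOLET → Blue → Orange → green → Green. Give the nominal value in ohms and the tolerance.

Violet → 7 (first significant figure)
Blue → 6 (second significant figure)
Orange → 3 (third significant figure)
Green → ×10^5 multiplier
Green → ±0.5% tolerance
763 × 100000 = 76300000 Ω

76300000 Ω ±0.5%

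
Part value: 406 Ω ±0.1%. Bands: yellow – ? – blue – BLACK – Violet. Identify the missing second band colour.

406 Ω = 406 × 10^0.
The second band gives digit 0 of the significand, and 0 is black.

black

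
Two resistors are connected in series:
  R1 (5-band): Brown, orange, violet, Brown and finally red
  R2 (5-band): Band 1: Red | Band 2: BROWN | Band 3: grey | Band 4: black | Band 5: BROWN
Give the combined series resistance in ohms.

1588 Ω

R1: brown, orange, violet → 137; brown ×10 → 1370 Ω.
R2: red, brown, grey → 218; black ×1 → 218 Ω.
Series: 1370 + 218 = 1588 Ω.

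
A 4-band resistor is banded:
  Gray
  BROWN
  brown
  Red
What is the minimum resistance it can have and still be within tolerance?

Grey → 8 (first significant figure)
Brown → 1 (second significant figure)
Brown → ×10 multiplier
Red → ±2% tolerance
81 × 10 = 810 Ω
Minimum = 810 × (1 − 2/100) = 793.8 Ω.

793.8 Ω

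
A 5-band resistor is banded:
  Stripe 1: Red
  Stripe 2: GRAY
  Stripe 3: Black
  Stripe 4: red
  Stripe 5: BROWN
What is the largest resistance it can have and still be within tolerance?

28280 Ω

Red → 2 (first significant figure)
Grey → 8 (second significant figure)
Black → 0 (third significant figure)
Red → ×10^2 multiplier
Brown → ±1% tolerance
280 × 100 = 28000 Ω
Largest = 28000 × (1 + 1/100) = 28280 Ω.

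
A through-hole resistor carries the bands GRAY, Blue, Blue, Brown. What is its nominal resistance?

Grey → 8 (first significant figure)
Blue → 6 (second significant figure)
Blue → ×10^6 multiplier
86 × 1000000 = 86000000 Ω

86000000 Ω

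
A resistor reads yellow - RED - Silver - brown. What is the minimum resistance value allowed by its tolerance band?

0.4158 Ω

Yellow → 4 (first significant figure)
Red → 2 (second significant figure)
Silver → ×0.01 multiplier
Brown → ±1% tolerance
42 × 0.01 = 0.42 Ω
Minimum = 0.42 × (1 − 1/100) = 0.4158 Ω.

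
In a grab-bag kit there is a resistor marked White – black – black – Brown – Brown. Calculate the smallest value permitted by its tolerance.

White → 9 (first significant figure)
Black → 0 (second significant figure)
Black → 0 (third significant figure)
Brown → ×10 multiplier
Brown → ±1% tolerance
900 × 10 = 9000 Ω
Smallest = 9000 × (1 − 1/100) = 8910 Ω.

8910 Ω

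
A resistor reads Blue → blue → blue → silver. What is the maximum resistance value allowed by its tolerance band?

Blue → 6 (first significant figure)
Blue → 6 (second significant figure)
Blue → ×10^6 multiplier
Silver → ±10% tolerance
66 × 1000000 = 66000000 Ω
Maximum = 66000000 × (1 + 10/100) = 72600000 Ω.

72600000 Ω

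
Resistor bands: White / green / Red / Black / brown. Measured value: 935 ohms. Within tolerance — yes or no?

no

White → 9 (first significant figure)
Green → 5 (second significant figure)
Red → 2 (third significant figure)
Black → ×1 multiplier
Brown → ±1% tolerance
952 × 1 = 952 Ω
Allowed range: 942.48 Ω to 961.52 Ω.
935 ohms lies outside that range.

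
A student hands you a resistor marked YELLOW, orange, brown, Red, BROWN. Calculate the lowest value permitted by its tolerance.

42669 Ω

Yellow → 4 (first significant figure)
Orange → 3 (second significant figure)
Brown → 1 (third significant figure)
Red → ×10^2 multiplier
Brown → ±1% tolerance
431 × 100 = 43100 Ω
Lowest = 43100 × (1 − 1/100) = 42669 Ω.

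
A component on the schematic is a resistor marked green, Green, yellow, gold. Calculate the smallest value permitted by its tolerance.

522500 Ω

Green → 5 (first significant figure)
Green → 5 (second significant figure)
Yellow → ×10^4 multiplier
Gold → ±5% tolerance
55 × 10000 = 550000 Ω
Smallest = 550000 × (1 − 5/100) = 522500 Ω.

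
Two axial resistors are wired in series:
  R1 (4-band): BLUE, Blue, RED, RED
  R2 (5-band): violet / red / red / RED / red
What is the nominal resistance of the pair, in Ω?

78800 Ω

R1: blue, blue → 66; red ×10^2 → 6600 Ω.
R2: violet, red, red → 722; red ×10^2 → 72200 Ω.
Series: 6600 + 72200 = 78800 Ω.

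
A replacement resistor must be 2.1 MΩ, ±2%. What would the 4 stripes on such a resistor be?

red, brown, green, red

2100000 Ω = 21 × 10^5.
2 → red
1 → brown
Multiplier 10^5 → green.
±2% tolerance → red.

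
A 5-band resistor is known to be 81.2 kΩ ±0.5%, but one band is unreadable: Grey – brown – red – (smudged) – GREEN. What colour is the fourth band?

red

81200 Ω = 812 × 10^2.
The fourth band is the multiplier, 10^2, which is red.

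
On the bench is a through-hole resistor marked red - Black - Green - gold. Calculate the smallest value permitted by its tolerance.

1900000 Ω

Red → 2 (first significant figure)
Black → 0 (second significant figure)
Green → ×10^5 multiplier
Gold → ±5% tolerance
20 × 100000 = 2000000 Ω
Smallest = 2000000 × (1 − 5/100) = 1900000 Ω.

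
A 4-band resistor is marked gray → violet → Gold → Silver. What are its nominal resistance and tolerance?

8.7 Ω ±10%

Grey → 8 (first significant figure)
Violet → 7 (second significant figure)
Gold → ×0.1 multiplier
Silver → ±10% tolerance
87 × 0.1 = 8.7 Ω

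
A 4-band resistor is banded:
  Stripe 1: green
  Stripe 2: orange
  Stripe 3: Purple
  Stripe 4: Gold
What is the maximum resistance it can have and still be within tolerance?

Green → 5 (first significant figure)
Orange → 3 (second significant figure)
Violet → ×10^7 multiplier
Gold → ±5% tolerance
53 × 10000000 = 530000000 Ω
Maximum = 530000000 × (1 + 5/100) = 556500000 Ω.

556500000 Ω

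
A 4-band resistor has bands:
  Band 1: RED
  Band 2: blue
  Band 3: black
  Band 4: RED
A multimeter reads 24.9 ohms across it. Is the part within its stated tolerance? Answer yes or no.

Red → 2 (first significant figure)
Blue → 6 (second significant figure)
Black → ×1 multiplier
Red → ±2% tolerance
26 × 1 = 26 Ω
Allowed range: 25.48 Ω to 26.52 Ω.
24.9 ohms lies outside that range.

no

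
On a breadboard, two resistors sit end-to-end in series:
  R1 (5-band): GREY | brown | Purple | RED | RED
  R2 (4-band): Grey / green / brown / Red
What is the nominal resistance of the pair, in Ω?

82550 Ω

R1: grey, brown, violet → 817; red ×10^2 → 81700 Ω.
R2: grey, green → 85; brown ×10 → 850 Ω.
Series: 81700 + 850 = 82550 Ω.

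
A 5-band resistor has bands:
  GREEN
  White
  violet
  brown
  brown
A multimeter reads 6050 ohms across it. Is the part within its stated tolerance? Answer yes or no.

Green → 5 (first significant figure)
White → 9 (second significant figure)
Violet → 7 (third significant figure)
Brown → ×10 multiplier
Brown → ±1% tolerance
597 × 10 = 5970 Ω
Allowed range: 5910.3 Ω to 6029.7 Ω.
6050 ohms lies outside that range.

no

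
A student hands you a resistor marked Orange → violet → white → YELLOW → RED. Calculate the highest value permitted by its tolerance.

3865800 Ω

Orange → 3 (first significant figure)
Violet → 7 (second significant figure)
White → 9 (third significant figure)
Yellow → ×10^4 multiplier
Red → ±2% tolerance
379 × 10000 = 3790000 Ω
Highest = 3790000 × (1 + 2/100) = 3865800 Ω.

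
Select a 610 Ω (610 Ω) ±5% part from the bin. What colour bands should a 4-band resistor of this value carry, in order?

610 Ω = 61 × 10^1.
6 → blue
1 → brown
Multiplier 10^1 → brown.
±5% tolerance → gold.

blue, brown, brown, gold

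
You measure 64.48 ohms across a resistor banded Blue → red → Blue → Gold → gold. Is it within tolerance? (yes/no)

yes

Blue → 6 (first significant figure)
Red → 2 (second significant figure)
Blue → 6 (third significant figure)
Gold → ×0.1 multiplier
Gold → ±5% tolerance
626 × 0.1 = 62.6 Ω
Allowed range: 59.47 Ω to 65.73 Ω.
64.48 ohms lies inside that range.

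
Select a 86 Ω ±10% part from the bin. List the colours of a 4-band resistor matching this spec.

86 Ω = 86 × 10^0.
8 → grey
6 → blue
Multiplier 10^0 → black.
±10% tolerance → silver.

grey, blue, black, silver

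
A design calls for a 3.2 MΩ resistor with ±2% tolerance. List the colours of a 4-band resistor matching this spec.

orange, red, green, red

3200000 Ω = 32 × 10^5.
3 → orange
2 → red
Multiplier 10^5 → green.
±2% tolerance → red.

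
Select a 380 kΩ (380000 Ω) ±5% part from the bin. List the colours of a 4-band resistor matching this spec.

orange, grey, yellow, gold

380000 Ω = 38 × 10^4.
3 → orange
8 → grey
Multiplier 10^4 → yellow.
±5% tolerance → gold.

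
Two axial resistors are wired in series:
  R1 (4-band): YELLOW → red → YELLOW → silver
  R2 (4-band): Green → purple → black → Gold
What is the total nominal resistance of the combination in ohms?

420057 Ω

R1: yellow, red → 42; yellow ×10^4 → 420000 Ω.
R2: green, violet → 57; black ×1 → 57 Ω.
Series: 420000 + 57 = 420057 Ω.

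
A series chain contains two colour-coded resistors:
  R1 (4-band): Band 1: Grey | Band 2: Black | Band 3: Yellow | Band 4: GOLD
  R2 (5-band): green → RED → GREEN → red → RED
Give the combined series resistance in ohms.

R1: grey, black → 80; yellow ×10^4 → 800000 Ω.
R2: green, red, green → 525; red ×10^2 → 52500 Ω.
Series: 800000 + 52500 = 852500 Ω.

852500 Ω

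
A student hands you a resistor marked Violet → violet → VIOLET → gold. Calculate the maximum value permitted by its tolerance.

Violet → 7 (first significant figure)
Violet → 7 (second significant figure)
Violet → ×10^7 multiplier
Gold → ±5% tolerance
77 × 10000000 = 770000000 Ω
Maximum = 770000000 × (1 + 5/100) = 808500000 Ω.

808500000 Ω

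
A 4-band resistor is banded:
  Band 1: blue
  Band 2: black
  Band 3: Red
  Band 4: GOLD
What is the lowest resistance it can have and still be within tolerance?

Blue → 6 (first significant figure)
Black → 0 (second significant figure)
Red → ×10^2 multiplier
Gold → ±5% tolerance
60 × 100 = 6000 Ω
Lowest = 6000 × (1 − 5/100) = 5700 Ω.

5700 Ω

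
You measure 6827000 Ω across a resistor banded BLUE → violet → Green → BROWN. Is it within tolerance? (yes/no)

no

Blue → 6 (first significant figure)
Violet → 7 (second significant figure)
Green → ×10^5 multiplier
Brown → ±1% tolerance
67 × 100000 = 6700000 Ω
Allowed range: 6633000 Ω to 6767000 Ω.
6827000 Ω lies outside that range.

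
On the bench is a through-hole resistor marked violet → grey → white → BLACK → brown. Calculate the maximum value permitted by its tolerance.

Violet → 7 (first significant figure)
Grey → 8 (second significant figure)
White → 9 (third significant figure)
Black → ×1 multiplier
Brown → ±1% tolerance
789 × 1 = 789 Ω
Maximum = 789 × (1 + 1/100) = 796.89 Ω.

796.89 Ω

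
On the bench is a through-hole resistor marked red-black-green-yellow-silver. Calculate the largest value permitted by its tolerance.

2255000 Ω

Red → 2 (first significant figure)
Black → 0 (second significant figure)
Green → 5 (third significant figure)
Yellow → ×10^4 multiplier
Silver → ±10% tolerance
205 × 10000 = 2050000 Ω
Largest = 2050000 × (1 + 10/100) = 2255000 Ω.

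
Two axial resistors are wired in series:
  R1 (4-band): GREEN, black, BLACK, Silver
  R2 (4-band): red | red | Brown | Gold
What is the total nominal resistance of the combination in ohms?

R1: green, black → 50; black ×1 → 50 Ω.
R2: red, red → 22; brown ×10 → 220 Ω.
Series: 50 + 220 = 270 Ω.

270 Ω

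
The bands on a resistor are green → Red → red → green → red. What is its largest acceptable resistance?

Green → 5 (first significant figure)
Red → 2 (second significant figure)
Red → 2 (third significant figure)
Green → ×10^5 multiplier
Red → ±2% tolerance
522 × 100000 = 52200000 Ω
Largest = 52200000 × (1 + 2/100) = 53244000 Ω.

53244000 Ω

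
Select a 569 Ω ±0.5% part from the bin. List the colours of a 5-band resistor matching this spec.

569 Ω = 569 × 10^0.
5 → green
6 → blue
9 → white
Multiplier 10^0 → black.
±0.5% tolerance → green.

green, blue, white, black, green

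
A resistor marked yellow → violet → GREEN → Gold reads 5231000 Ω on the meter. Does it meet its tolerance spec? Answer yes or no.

no

Yellow → 4 (first significant figure)
Violet → 7 (second significant figure)
Green → ×10^5 multiplier
Gold → ±5% tolerance
47 × 100000 = 4700000 Ω
Allowed range: 4465000 Ω to 4935000 Ω.
5231000 Ω lies outside that range.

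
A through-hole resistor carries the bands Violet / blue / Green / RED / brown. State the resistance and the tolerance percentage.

76500 Ω ±1%

Violet → 7 (first significant figure)
Blue → 6 (second significant figure)
Green → 5 (third significant figure)
Red → ×10^2 multiplier
Brown → ±1% tolerance
765 × 100 = 76500 Ω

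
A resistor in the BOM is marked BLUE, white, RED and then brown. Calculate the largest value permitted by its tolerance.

6969 Ω

Blue → 6 (first significant figure)
White → 9 (second significant figure)
Red → ×10^2 multiplier
Brown → ±1% tolerance
69 × 100 = 6900 Ω
Largest = 6900 × (1 + 1/100) = 6969 Ω.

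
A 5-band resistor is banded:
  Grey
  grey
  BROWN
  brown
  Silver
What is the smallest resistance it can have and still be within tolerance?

Grey → 8 (first significant figure)
Grey → 8 (second significant figure)
Brown → 1 (third significant figure)
Brown → ×10 multiplier
Silver → ±10% tolerance
881 × 10 = 8810 Ω
Smallest = 8810 × (1 − 10/100) = 7929 Ω.

7929 Ω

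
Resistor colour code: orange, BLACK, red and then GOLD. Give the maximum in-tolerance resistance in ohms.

Orange → 3 (first significant figure)
Black → 0 (second significant figure)
Red → ×10^2 multiplier
Gold → ±5% tolerance
30 × 100 = 3000 Ω
Maximum = 3000 × (1 + 5/100) = 3150 Ω.

3150 Ω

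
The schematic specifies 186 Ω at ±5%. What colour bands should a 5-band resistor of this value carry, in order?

brown, grey, blue, black, gold

186 Ω = 186 × 10^0.
1 → brown
8 → grey
6 → blue
Multiplier 10^0 → black.
±5% tolerance → gold.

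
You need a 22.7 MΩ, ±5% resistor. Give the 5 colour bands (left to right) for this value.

red, red, violet, green, gold

22700000 Ω = 227 × 10^5.
2 → red
2 → red
7 → violet
Multiplier 10^5 → green.
±5% tolerance → gold.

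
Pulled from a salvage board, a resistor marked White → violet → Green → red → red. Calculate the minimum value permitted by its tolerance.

White → 9 (first significant figure)
Violet → 7 (second significant figure)
Green → 5 (third significant figure)
Red → ×10^2 multiplier
Red → ±2% tolerance
975 × 100 = 97500 Ω
Minimum = 97500 × (1 − 2/100) = 95550 Ω.

95550 Ω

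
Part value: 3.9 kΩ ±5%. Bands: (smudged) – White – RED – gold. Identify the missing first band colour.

orange

3900 Ω = 39 × 10^2.
The first band gives digit 3 of the significand, and 3 is orange.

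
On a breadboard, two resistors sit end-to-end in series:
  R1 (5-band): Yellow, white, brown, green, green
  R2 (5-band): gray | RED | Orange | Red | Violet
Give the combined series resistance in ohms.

R1: yellow, white, brown → 491; green ×10^5 → 49100000 Ω.
R2: grey, red, orange → 823; red ×10^2 → 82300 Ω.
Series: 49100000 + 82300 = 49182300 Ω.

49182300 Ω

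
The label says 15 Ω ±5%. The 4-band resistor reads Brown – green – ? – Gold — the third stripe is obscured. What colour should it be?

15 Ω = 15 × 10^0.
The third band is the multiplier, 10^0, which is black.

black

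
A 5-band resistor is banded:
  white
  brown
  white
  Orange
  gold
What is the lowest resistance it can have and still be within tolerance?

White → 9 (first significant figure)
Brown → 1 (second significant figure)
White → 9 (third significant figure)
Orange → ×10^3 multiplier
Gold → ±5% tolerance
919 × 1000 = 919000 Ω
Lowest = 919000 × (1 − 5/100) = 873050 Ω.

873050 Ω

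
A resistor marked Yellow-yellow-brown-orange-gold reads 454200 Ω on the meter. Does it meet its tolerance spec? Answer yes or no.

Yellow → 4 (first significant figure)
Yellow → 4 (second significant figure)
Brown → 1 (third significant figure)
Orange → ×10^3 multiplier
Gold → ±5% tolerance
441 × 1000 = 441000 Ω
Allowed range: 418950 Ω to 463050 Ω.
454200 Ω lies inside that range.

yes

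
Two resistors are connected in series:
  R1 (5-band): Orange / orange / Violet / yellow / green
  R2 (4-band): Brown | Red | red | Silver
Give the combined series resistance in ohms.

3371200 Ω

R1: orange, orange, violet → 337; yellow ×10^4 → 3370000 Ω.
R2: brown, red → 12; red ×10^2 → 1200 Ω.
Series: 3370000 + 1200 = 3371200 Ω.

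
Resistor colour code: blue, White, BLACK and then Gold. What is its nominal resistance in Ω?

69 Ω

Blue → 6 (first significant figure)
White → 9 (second significant figure)
Black → ×1 multiplier
69 × 1 = 69 Ω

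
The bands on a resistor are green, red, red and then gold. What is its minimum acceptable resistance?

Green → 5 (first significant figure)
Red → 2 (second significant figure)
Red → ×10^2 multiplier
Gold → ±5% tolerance
52 × 100 = 5200 Ω
Minimum = 5200 × (1 − 5/100) = 4940 Ω.

4940 Ω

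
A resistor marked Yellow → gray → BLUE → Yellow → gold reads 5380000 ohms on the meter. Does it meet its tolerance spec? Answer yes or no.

no

Yellow → 4 (first significant figure)
Grey → 8 (second significant figure)
Blue → 6 (third significant figure)
Yellow → ×10^4 multiplier
Gold → ±5% tolerance
486 × 10000 = 4860000 Ω
Allowed range: 4617000 Ω to 5103000 Ω.
5380000 ohms lies outside that range.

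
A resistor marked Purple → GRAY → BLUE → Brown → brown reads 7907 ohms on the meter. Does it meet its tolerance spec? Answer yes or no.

yes

Violet → 7 (first significant figure)
Grey → 8 (second significant figure)
Blue → 6 (third significant figure)
Brown → ×10 multiplier
Brown → ±1% tolerance
786 × 10 = 7860 Ω
Allowed range: 7781.4 Ω to 7938.6 Ω.
7907 ohms lies inside that range.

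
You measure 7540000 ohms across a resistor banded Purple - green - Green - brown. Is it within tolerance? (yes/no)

Violet → 7 (first significant figure)
Green → 5 (second significant figure)
Green → ×10^5 multiplier
Brown → ±1% tolerance
75 × 100000 = 7500000 Ω
Allowed range: 7425000 Ω to 7575000 Ω.
7540000 ohms lies inside that range.

yes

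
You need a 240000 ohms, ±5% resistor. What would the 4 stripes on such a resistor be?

240000 Ω = 24 × 10^4.
2 → red
4 → yellow
Multiplier 10^4 → yellow.
±5% tolerance → gold.

red, yellow, yellow, gold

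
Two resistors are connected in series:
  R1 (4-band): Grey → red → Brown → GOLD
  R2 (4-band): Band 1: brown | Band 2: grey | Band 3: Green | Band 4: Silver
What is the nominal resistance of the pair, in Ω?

R1: grey, red → 82; brown ×10 → 820 Ω.
R2: brown, grey → 18; green ×10^5 → 1800000 Ω.
Series: 820 + 1800000 = 1800820 Ω.

1800820 Ω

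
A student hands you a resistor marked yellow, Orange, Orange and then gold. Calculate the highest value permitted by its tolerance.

45150 Ω

Yellow → 4 (first significant figure)
Orange → 3 (second significant figure)
Orange → ×10^3 multiplier
Gold → ±5% tolerance
43 × 1000 = 43000 Ω
Highest = 43000 × (1 + 5/100) = 45150 Ω.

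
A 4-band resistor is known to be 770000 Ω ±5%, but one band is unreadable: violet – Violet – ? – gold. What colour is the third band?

770000 Ω = 77 × 10^4.
The third band is the multiplier, 10^4, which is yellow.

yellow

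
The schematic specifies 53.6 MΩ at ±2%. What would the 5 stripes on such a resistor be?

green, orange, blue, green, red

53600000 Ω = 536 × 10^5.
5 → green
3 → orange
6 → blue
Multiplier 10^5 → green.
±2% tolerance → red.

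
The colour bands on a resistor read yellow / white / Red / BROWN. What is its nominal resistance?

4900 Ω

Yellow → 4 (first significant figure)
White → 9 (second significant figure)
Red → ×10^2 multiplier
49 × 100 = 4900 Ω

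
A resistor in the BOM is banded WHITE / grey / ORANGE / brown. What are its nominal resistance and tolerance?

White → 9 (first significant figure)
Grey → 8 (second significant figure)
Orange → ×10^3 multiplier
Brown → ±1% tolerance
98 × 1000 = 98000 Ω

98000 Ω ±1%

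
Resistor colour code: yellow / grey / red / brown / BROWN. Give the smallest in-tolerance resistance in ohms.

Yellow → 4 (first significant figure)
Grey → 8 (second significant figure)
Red → 2 (third significant figure)
Brown → ×10 multiplier
Brown → ±1% tolerance
482 × 10 = 4820 Ω
Smallest = 4820 × (1 − 1/100) = 4771.8 Ω.

4771.8 Ω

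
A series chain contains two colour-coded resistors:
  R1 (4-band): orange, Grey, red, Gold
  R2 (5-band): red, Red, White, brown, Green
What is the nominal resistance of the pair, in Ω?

6090 Ω

R1: orange, grey → 38; red ×10^2 → 3800 Ω.
R2: red, red, white → 229; brown ×10 → 2290 Ω.
Series: 3800 + 2290 = 6090 Ω.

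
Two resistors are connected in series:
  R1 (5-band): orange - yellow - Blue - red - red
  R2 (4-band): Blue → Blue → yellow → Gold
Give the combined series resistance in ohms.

694600 Ω

R1: orange, yellow, blue → 346; red ×10^2 → 34600 Ω.
R2: blue, blue → 66; yellow ×10^4 → 660000 Ω.
Series: 34600 + 660000 = 694600 Ω.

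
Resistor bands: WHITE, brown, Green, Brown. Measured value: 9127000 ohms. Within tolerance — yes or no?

yes

White → 9 (first significant figure)
Brown → 1 (second significant figure)
Green → ×10^5 multiplier
Brown → ±1% tolerance
91 × 100000 = 9100000 Ω
Allowed range: 9009000 Ω to 9191000 Ω.
9127000 ohms lies inside that range.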